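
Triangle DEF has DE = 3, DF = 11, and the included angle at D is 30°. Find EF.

By the law of cosines: EF^2 = DE^2 + DF^2 - 2*DE*DF*cos(D)
EF^2 = 3^2 + 11^2 - 2*3*11*cos(30°)
EF^2 = 9 + 121 - 66*(sqrt(3)/2)
EF^2 = 130 - 33*sqrt(3)
EF = sqrt(130 - 33*sqrt(3))

sqrt(130 - 33*sqrt(3))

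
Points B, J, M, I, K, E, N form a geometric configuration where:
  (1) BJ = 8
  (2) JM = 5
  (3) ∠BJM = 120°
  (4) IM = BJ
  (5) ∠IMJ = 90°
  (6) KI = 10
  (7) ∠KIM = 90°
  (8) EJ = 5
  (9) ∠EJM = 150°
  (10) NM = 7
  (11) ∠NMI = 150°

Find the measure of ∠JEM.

Step 1: By the law of cosines on triangle EJM: EM² = 5² + 5² − 2·5·5·cos(150°) = 93.3, so EM ≈ 9.66.
Step 2: By the inverse law of cosines on triangle JEM: cos(∠JEM) = (5² + 9.66² − 5²) / (2·5·9.66) = 93.3/96.59 = 0.9659, so ∠JEM = 15°.

Therefore, the measure of angle ∠JEM = 15°.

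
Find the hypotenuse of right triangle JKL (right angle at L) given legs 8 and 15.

In a right triangle, the square of the hypotenuse equals the sum of the squares of the two legs.
The legs are 8 and 15, so the hypotenuse = sqrt(64 + 225) = sqrt(289) = 17.

17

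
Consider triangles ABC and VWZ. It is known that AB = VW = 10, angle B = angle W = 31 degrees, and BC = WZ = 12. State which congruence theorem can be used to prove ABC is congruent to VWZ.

The given information provides:
AB = VW = 10, angle B = angle W = 31 degrees, and BC = WZ = 12
This matches the SAS congruence theorem.
Two pairs of corresponding sides and the included angle are equal (Side-Angle-Side).

SAS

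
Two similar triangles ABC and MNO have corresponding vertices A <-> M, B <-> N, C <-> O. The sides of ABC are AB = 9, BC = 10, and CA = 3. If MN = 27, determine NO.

Similar triangles have proportional sides. Setting up the proportion:
MN / AB = NO / BC
27 / 9 = NO / 10
NO = 10 * 27 / 9 = 30.

30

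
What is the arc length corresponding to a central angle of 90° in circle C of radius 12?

The full circumference is 2πr = 2π(12) = 24*pi.
The arc spans 90° out of 360°, which is a fraction of 1/4.
Arc length = 24*pi × 1/4 = 6*pi.

6*pi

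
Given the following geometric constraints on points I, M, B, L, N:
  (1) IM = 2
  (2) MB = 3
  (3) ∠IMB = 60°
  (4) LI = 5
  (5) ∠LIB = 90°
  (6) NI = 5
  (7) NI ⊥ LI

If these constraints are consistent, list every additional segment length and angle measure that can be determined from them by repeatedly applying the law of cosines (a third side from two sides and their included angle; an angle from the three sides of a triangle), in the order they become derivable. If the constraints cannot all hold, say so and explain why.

The constraints are consistent. Derivable facts, in order:
After 1 step:
- IB = √7
- LN = 5·√2
After 2 steps:
- BL = 4·√2
- ∠BIM = 79.11°
- ∠IBM = 40.89°
- ∠ILN = 45°
- ∠INL = 45°
After 3 steps:
- ∠BLI = 27.89°
- ∠IBL = 62.11°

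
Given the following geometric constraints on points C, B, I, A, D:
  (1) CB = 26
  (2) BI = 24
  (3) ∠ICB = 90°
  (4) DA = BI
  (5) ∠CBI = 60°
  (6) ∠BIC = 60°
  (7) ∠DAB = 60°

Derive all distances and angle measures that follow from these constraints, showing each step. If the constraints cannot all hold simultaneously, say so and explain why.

These constraints are not satisfiable: (3), (5) and (6) are the three interior angles of triangle ICB, which must sum to 180°, but 90° + 60° + 60° = 210°. No planar figure meets all of them, so nothing further can be derived.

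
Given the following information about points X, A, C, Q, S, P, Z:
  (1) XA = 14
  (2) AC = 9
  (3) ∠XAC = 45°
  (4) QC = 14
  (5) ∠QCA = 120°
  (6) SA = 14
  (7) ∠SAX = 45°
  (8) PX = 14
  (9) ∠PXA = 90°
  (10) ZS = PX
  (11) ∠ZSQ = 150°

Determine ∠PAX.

Step 1: By the law of cosines on triangle AXP: AP² = 14² + 14² − 2·14·14·cos(90°) = 392, so AP = 14·√2.
Step 2: By the inverse law of cosines on triangle PAX: cos(∠PAX) = ((14·√2)² + 14² − 14²) / (2·14·√2·14) = 392/554.37 = 0.7071, so ∠PAX = 45°.

Therefore, the measure of angle ∠PAX = 45°.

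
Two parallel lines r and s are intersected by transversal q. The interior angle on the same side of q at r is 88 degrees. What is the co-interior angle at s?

Co-interior (same-side interior) angles are between the parallel lines on the same side of the transversal.
Unlike corresponding or alternate interior angles, they are supplementary rather than equal.
So the angle = 180 - 88 = 92 degrees.

92 degrees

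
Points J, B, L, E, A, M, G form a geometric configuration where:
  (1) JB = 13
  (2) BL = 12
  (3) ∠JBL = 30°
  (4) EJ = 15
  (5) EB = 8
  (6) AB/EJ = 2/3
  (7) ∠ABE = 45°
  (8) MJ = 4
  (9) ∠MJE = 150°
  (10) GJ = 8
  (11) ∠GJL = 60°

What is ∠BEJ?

Step 1: By the inverse law of cosines on triangle BEJ: cos(∠BEJ) = (8² + 15² − 13²) / (2·8·15) = 120/240 = 0.5, so ∠BEJ = 60°.

Therefore, the measure of angle ∠BEJ = 60°.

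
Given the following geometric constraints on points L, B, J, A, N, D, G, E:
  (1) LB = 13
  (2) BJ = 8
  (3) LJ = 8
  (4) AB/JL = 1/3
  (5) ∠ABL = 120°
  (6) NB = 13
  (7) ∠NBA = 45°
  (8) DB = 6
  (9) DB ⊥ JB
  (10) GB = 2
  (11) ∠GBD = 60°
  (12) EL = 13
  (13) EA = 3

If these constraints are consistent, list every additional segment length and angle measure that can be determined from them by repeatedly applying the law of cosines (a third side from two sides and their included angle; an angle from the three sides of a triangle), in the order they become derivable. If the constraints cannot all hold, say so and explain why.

The constraints are consistent. Derivable facts, in order:
After 1 step:
- AN ≈ 11.27
- DG = 2·√7
- JD = 10
- LA ≈ 14.52
- ∠BJL = 108.68°
- ∠BLJ = 35.66°
- ∠JBL = 35.66°
After 2 steps:
- ∠AEL = 114.85°
- ∠ALB = 9.15°
- ∠ALE = 10.81°
- ∠ANB = 9.63°
- ∠BAL = 50.85°
- ∠BAN = 125.37°
- ∠BDG = 19.11°
- ∠BDJ = 53.13°
- ∠BGD = 100.89°
- ∠BJD = 36.87°
- ∠EAL = 54.34°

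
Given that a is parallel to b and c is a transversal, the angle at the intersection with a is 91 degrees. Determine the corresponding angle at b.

When a transversal crosses parallel lines, angles in the same position at each intersection are called corresponding angles.
These are always equal, so the answer is 91 degrees.

91 degrees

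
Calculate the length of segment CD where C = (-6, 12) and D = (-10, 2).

d = sqrt((-4)^2 + (-10)^2) = sqrt(116) = 2*sqrt(29)

2*sqrt(29)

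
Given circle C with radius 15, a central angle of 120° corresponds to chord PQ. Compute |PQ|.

Chord length = 2r sin(θ/2)
= 2 × 15 × sin(120°/2)
= 2 × 15 × sin(60°)
= 15*sqrt(3)

15*sqrt(3)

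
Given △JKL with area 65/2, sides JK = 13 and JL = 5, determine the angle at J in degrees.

From the SAS area formula Area = (1/2)ab sin(C), rearranging gives sin(C) = 2*Area/(ab).
sin(C) = 2 * 65/2 / (65) = 1.
Therefore C = arcsin(1) = 90°.

90°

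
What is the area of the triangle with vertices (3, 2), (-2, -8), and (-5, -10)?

The Shoelace formula computes the area from vertex coordinates by summing cross products.
For vertices (3,2), (-2,-8), (-5,-10):
Signed sum = 3*-8 - -2*2 + -2*-10 - -5*-8 + -5*2 - 3*-10
= -20 + -20 + 20 = -20
Area = (1/2)|-20| = 10.

10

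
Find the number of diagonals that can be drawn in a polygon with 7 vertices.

Total line segments between 7 vertices = C(7,2) = 21.
Subtract the 7 sides: 21 - 7 = 14 diagonals.

14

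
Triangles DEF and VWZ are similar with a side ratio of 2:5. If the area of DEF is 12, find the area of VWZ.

For similar figures, the area ratio equals the square of the side ratio.
Side ratio (DEF to VWZ) = 2:5, so area ratio = 2^2:5^2 = 4:25.
If the area of DEF is 12, then the area of VWZ = 12 * (25/4) = 75.

75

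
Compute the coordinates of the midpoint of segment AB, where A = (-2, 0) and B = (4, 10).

The midpoint is the average of the coordinates:
x: (-2 + 4)/2 = 1
y: (0 + 10)/2 = 5
Midpoint = (1, 5)

(1, 5)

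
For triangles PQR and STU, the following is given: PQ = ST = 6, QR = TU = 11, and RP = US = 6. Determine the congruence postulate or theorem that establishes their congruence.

The given information matches SSS: All three pairs of corresponding sides are equal (Side-Side-Side).

SSS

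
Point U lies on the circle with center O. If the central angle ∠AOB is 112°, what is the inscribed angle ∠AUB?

By the inscribed angle theorem, the inscribed angle is half the central angle.
Inscribed angle = 112° / 2 = 56°

56°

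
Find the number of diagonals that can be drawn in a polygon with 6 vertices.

Total line segments between 6 vertices = C(6,2) = 15.
Subtract the 6 sides: 15 - 6 = 9 diagonals.

9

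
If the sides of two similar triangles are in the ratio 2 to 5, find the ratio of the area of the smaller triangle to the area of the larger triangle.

Area ratio = (side ratio)^2 = (2/5)^2 = 4:25.

4:25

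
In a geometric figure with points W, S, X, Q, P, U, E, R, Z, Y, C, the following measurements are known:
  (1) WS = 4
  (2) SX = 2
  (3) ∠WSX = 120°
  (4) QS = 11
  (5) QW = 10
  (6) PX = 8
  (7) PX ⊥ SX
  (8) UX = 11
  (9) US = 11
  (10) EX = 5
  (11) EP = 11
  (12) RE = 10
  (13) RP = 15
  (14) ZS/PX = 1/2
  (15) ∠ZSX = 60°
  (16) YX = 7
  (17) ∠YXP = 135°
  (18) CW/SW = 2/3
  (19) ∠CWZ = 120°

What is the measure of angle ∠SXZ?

From the given relations: ZS = 1/2·PX = 1/2·8 = 4.
Step 1: By the law of cosines on triangle XSZ: XZ² = 2² + 4² − 2·2·4·cos(60°) = 12, so XZ = 2·√3.
Step 2: By the inverse law of cosines on triangle SXZ: cos(∠SXZ) = (2² + (2·√3)² − 4²) / (2·2·2·√3) = 0/13.86 = 0, so ∠SXZ = 90°.

Therefore, the measure of angle ∠SXZ = 90°.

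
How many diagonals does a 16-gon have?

Each of the 16 vertices connects to 13 non-adjacent vertices via diagonals.
Total connections = 16 × 13 = 208, but each diagonal is counted twice.
Number of diagonals = 208 / 2 = 104.

104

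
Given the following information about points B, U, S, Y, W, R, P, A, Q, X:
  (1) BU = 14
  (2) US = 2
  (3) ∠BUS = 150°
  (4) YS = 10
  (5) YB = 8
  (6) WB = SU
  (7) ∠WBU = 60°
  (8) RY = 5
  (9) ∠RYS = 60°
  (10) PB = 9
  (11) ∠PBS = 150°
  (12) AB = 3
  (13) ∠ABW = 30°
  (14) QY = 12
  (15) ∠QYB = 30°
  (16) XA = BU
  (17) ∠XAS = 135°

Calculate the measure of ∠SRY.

Step 1: By the law of cosines on triangle RYS: RS² = 5² + 10² − 2·5·10·cos(60°) = 75, so RS = 5·√3.
Step 2: By the inverse law of cosines on triangle SRY: cos(∠SRY) = ((5·√3)² + 5² − 10²) / (2·5·√3·5) = 0/86.6 = 0, so ∠SRY = 90°.

Therefore, the measure of angle ∠SRY = 90°.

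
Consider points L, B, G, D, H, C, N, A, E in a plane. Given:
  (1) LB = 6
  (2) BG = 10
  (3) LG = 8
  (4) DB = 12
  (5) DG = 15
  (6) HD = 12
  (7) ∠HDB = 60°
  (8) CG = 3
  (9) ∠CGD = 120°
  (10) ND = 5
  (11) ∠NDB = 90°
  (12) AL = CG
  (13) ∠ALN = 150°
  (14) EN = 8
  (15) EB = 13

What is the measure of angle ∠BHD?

Step 1: By the law of cosines on triangle HDB: HB² = 12² + 12² − 2·12·12·cos(60°) = 144, so HB = 12.
Step 2: By the inverse law of cosines on triangle BHD: cos(∠BHD) = (12² + 12² − 12²) / (2·12·12) = 144/288 = 0.5, so ∠BHD = 60°.

Therefore, the measure of angle ∠BHD = 60°.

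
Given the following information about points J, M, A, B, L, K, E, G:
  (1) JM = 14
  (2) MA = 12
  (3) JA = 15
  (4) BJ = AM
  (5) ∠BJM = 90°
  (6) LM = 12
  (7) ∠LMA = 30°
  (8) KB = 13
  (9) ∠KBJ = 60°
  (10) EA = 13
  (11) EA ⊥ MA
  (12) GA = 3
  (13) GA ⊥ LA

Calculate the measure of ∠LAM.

Step 1: By the law of cosines on triangle AML: AL² = 12² + 12² − 2·12·12·cos(30°) = 38.58, so AL ≈ 6.21.
Step 2: By the inverse law of cosines on triangle LAM: cos(∠LAM) = (6.21² + 12² − 12²) / (2·6.21·12) = 38.58/149.08 = 0.2588, so ∠LAM = 75°.

Therefore, the measure of angle ∠LAM = 75°.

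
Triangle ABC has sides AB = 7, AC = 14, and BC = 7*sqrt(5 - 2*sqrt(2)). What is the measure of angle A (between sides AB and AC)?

cos(A) = (7² + 14² - (7*sqrt(5 - 2*sqrt(2)))²) / (2 × 7 × 14) = sqrt(2)/2, so A = arccos(sqrt(2)/2) = 45°.

45°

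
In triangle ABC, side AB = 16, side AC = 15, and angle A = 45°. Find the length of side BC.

Law of cosines: BC^2 = 16^2 + 15^2 - 2(16)(15)cos(45°) = 481 - 240*sqrt(2), so BC = sqrt(481 - 240*sqrt(2)).

sqrt(481 - 240*sqrt(2))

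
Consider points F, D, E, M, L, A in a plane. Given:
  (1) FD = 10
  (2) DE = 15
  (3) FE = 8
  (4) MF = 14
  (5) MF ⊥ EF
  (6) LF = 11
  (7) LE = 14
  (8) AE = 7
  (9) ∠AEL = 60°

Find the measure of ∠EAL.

Step 1: By the law of cosines on triangle AEL: AL² = 7² + 14² − 2·7·14·cos(60°) = 147, so AL = 7·√3.
Step 2: By the inverse law of cosines on triangle EAL: cos(∠EAL) = (7² + (7·√3)² − 14²) / (2·7·7·√3) = 0/169.74 = 0, so ∠EAL = 90°.

Therefore, the measure of angle ∠EAL = 90°.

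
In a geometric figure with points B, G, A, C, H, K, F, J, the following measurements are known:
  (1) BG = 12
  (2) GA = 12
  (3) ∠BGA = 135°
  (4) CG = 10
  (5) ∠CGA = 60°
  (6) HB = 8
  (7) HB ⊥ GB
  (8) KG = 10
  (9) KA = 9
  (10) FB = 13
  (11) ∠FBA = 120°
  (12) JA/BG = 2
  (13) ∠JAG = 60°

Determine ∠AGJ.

From the given relations: JA = 2·BG = 2·12 = 24.
Step 1: By the law of cosines on triangle GAJ: GJ² = 12² + 24² − 2·12·24·cos(60°) = 432, so GJ = 12·√3.
Step 2: By the inverse law of cosines on triangle AGJ: cos(∠AGJ) = (12² + (12·√3)² − 24²) / (2·12·12·√3) = 0/498.83 = 0, so ∠AGJ = 90°.

Therefore, the measure of angle ∠AGJ = 90°.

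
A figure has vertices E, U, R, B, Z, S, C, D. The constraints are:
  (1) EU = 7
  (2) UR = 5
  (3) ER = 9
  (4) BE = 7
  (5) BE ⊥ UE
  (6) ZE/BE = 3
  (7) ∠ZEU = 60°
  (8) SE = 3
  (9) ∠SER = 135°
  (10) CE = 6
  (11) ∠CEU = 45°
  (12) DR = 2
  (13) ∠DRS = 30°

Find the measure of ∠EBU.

Step 1: By the law of cosines on triangle BEU: BU² = 7² + 7² − 2·7·7·cos(90°) = 98, so BU = 7·√2.
Step 2: By the inverse law of cosines on triangle EBU: cos(∠EBU) = (7² + (7·√2)² − 7²) / (2·7·7·√2) = 98/138.59 = 0.7071, so ∠EBU = 45°.

Therefore, the measure of angle ∠EBU = 45°.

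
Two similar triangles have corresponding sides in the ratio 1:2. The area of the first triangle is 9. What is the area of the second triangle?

The ratio of areas of similar triangles = (side ratio)^2.
Side ratio = 1:2, so area ratio = 1:4.
Area of the second triangle / Area of the first triangle = 4/1
Area of the second triangle = 9 * 4/1 = 36

36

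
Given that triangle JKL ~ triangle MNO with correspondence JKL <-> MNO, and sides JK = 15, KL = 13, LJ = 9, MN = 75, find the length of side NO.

k = 75/15 = 5. NO = 5 * 13 = 65.

65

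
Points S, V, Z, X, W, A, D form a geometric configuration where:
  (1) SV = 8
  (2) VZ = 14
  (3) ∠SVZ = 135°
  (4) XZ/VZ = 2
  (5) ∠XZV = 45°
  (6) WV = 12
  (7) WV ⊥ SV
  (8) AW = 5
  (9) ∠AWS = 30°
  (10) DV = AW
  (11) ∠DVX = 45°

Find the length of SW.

Step 1: By the law of cosines on triangle SVW: SW² = 8² + 12² − 2·8·12·cos(90°) = 208, so SW = 4·√13.

Therefore, the length of SW = 4·√13.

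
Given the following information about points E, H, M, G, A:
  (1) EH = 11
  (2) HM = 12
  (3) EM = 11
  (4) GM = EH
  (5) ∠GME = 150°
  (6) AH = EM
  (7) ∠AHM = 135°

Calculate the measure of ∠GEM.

From the given relations: GM = EH = 11.
Step 1: By the law of cosines on triangle EMG: EG² = 11² + 11² − 2·11·11·cos(150°) = 451.58, so EG ≈ 21.25.
Step 2: By the inverse law of cosines on triangle GEM: cos(∠GEM) = (21.25² + 11² − 11²) / (2·21.25·11) = 451.58/467.51 = 0.9659, so ∠GEM = 15°.

Therefore, the measure of angle ∠GEM = 15°.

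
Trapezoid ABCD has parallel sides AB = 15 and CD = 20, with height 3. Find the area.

Area of a trapezoid = (base1 + base2) * height / 2
Area = (15 + 20) * 3 / 2
Area = 35 * 3 / 2
Area = 105 / 2
Area = 105/2

105/2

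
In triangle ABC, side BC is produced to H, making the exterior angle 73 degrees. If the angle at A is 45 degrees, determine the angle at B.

The exterior angle theorem states that an exterior angle equals the sum of the two non-adjacent interior angles.
So 73 = 45 + angle B, which gives angle B = 73 - 45 = 28 degrees.

28 degrees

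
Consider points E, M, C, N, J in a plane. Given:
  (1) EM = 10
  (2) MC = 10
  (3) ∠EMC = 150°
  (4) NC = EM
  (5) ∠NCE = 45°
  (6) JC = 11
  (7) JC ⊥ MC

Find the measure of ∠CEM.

Step 1: By the law of cosines on triangle EMC: EC² = 10² + 10² − 2·10·10·cos(150°) = 373.21, so EC ≈ 19.32.
Step 2: By the inverse law of cosines on triangle CEM: cos(∠CEM) = (19.32² + 10² − 10²) / (2·19.32·10) = 373.21/386.37 = 0.9659, so ∠CEM = 15°.

Therefore, the measure of angle ∠CEM = 15°.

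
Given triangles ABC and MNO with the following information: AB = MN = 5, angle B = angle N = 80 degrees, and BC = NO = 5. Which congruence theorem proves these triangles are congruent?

The given information matches SAS: Two pairs of corresponding sides and the included angle are equal (Side-Angle-Side).

SAS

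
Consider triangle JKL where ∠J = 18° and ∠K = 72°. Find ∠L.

By the triangle angle sum property, the three interior angles of any triangle add up to 180°.
We know angle J = 18° and angle K = 72°, so their sum is 90°.
Therefore angle L = 180° - 90° = 90°.

90 degrees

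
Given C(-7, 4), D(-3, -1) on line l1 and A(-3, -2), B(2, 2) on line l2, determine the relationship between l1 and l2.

Slope of line 1: m1 = (-1 - 4)/(-3 - -7) = -5/4 = -5/4
Slope of line 2: m2 = (2 - -2)/(2 - -3) = 4/5 = 4/5
Two lines are perpendicular when the product of their slopes is -1 (negative reciprocals).
m1 * m2 = (-5/4) * (4/5) = -1, confirming perpendicularity.

Perpendicular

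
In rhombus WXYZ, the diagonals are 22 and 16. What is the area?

The diagonals of a rhombus divide it into four right triangles.
Each triangle has legs 22/ 2 = 11 and 16/2 = 8, so each has area (1/2)*11*8 = 44.
Four such triangles give total area = (d1 * d2) / 2 = 176.

176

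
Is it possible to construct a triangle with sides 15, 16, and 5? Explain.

For three segments to close into a triangle, no single side can be as long as the other two combined.
The longest side is 16, and 5 + 15 = 20 > 16.
A triangle can be formed.

Yes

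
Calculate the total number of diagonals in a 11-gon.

Total line segments between 11 vertices = C(11,2) = 55.
Subtract the 11 sides: 55 - 11 = 44 diagonals.

44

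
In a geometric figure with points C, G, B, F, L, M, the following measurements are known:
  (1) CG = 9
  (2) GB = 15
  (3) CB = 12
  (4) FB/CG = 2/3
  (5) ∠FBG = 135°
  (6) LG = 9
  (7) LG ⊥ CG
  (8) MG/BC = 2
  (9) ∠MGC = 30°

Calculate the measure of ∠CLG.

Step 1: By the law of cosines on triangle LGC: LC² = 9² + 9² − 2·9·9·cos(90°) = 162, so LC = 9·√2.
Step 2: By the inverse law of cosines on triangle CLG: cos(∠CLG) = ((9·√2)² + 9² − 9²) / (2·9·√2·9) = 162/229.1 = 0.7071, so ∠CLG = 45°.

Therefore, the measure of angle ∠CLG = 45°.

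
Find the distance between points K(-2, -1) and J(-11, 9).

d = sqrt((-11 - -2)^2 + (9 - -1)^2)
d = sqrt(-9^2 + 10^2)
d = sqrt(81 + 100)
d = sqrt(181)

sqrt(181)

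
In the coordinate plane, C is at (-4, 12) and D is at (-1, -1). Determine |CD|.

d = sqrt((3)^2 + (-13)^2) = sqrt(178)

sqrt(178)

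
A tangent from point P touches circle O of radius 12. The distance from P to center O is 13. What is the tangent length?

tangent = √(d² - r²) = √(13² - 12²) = √(169 - 144) = √25 = 5

5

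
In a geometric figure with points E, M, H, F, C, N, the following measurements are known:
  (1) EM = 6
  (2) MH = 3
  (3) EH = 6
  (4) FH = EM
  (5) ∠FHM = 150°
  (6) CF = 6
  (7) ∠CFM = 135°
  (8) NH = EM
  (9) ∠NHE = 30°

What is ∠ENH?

From the given relations: NH = EM = 6.
Step 1: By the law of cosines on triangle NHE: NE² = 6² + 6² − 2·6·6·cos(30°) = 9.65, so NE ≈ 3.11.
Step 2: By the inverse law of cosines on triangle ENH: cos(∠ENH) = (3.11² + 6² − 6²) / (2·3.11·6) = 9.65/37.27 = 0.2588, so ∠ENH = 75°.

Therefore, the measure of angle ∠ENH = 75°.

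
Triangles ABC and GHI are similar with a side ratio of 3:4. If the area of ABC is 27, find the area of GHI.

Area ratio = (3/4)^2 = 9/16. Area of GHI = 27 * 16/9 = 48.

48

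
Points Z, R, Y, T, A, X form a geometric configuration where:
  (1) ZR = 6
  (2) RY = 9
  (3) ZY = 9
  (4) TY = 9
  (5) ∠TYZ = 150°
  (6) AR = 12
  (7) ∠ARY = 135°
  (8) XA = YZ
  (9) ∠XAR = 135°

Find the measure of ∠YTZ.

Step 1: By the law of cosines on triangle TYZ: TZ² = 9² + 9² − 2·9·9·cos(150°) = 302.3, so TZ ≈ 17.39.
Step 2: By the inverse law of cosines on triangle YTZ: cos(∠YTZ) = (9² + 17.39² − 9²) / (2·9·17.39) = 302.3/312.96 = 0.9659, so ∠YTZ = 15°.

Therefore, the measure of angle ∠YTZ = 15°.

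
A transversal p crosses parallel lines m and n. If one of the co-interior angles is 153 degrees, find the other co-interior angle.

Co-interior (same-side interior) angles are between the parallel lines on the same side of the transversal.
Unlike corresponding or alternate interior angles, they are supplementary rather than equal.
So the angle = 180 - 153 = 27 degrees.

27 degrees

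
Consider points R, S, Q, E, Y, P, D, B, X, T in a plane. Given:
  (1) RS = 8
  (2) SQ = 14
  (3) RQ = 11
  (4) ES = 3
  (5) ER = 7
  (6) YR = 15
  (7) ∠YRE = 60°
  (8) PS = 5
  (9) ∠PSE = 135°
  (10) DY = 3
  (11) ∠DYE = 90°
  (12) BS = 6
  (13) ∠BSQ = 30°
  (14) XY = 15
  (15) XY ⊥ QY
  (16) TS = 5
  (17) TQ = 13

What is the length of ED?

Step 1: By the law of cosines on triangle ERY: EY² = 7² + 15² − 2·7·15·cos(60°) = 169, so EY = 13.
Step 2: By the law of cosines on triangle EYD: ED² = 13² + 3² − 2·13·3·cos(90°) = 178, so ED = √178.

Therefore, the length of ED = √178.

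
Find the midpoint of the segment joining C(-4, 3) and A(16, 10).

M = ((x₁ + x₂)/2, (y₁ + y₂)/2)
= ((-4 + 16)/2, (3 + 10)/2)
= (12/2, 13/2) = (6, 13/2)

(6, 13/2)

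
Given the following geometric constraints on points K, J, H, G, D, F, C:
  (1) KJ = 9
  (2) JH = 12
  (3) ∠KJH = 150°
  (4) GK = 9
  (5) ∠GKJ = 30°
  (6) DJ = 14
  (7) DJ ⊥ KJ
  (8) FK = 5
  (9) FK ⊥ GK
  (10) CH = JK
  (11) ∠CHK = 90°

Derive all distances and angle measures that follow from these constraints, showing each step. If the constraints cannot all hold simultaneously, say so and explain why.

The constraints are consistent.

From the given relations:
  CH = JK = 9

Step 1: From KJ = 9, JH = 12, and ∠KJH = 150°, by the law of cosines:
  KH² = KJ² + JH² - 2·KJ·JH·cos(150°) = 81 + 144 + 187.1 = 412.1
  KH ≈ 20.3

Step 2: From KJ = 9, JD = 14, and ∠KJD = 90°, by the law of cosines:
  KD² = KJ² + JD² - 2·KJ·JD·cos(90°) = 81 + 196 - 0 = 277
  KD ≈ 16.64

Step 3: From JK = 9, KG = 9, and ∠JKG = 30°, by the law of cosines:
  JG² = JK² + KG² - 2·JK·KG·cos(30°) = 81 + 81 - 140.3 = 21.7
  JG ≈ 4.66

Step 4: From GK = 9, KF = 5, and ∠GKF = 90°, by the law of cosines:
  GF² = GK² + KF² - 2·GK·KF·cos(90°) = 81 + 25 - 0 = 106
  GF = √106

Step 5: From KH = 20.3, HC = 9, and ∠KHC = 90°, by the law of cosines:
  KC² = KH² + HC² - 2·KH·HC·cos(90°) = 412.1 + 81 - 0 = 493.1
  KC ≈ 22.2

Step 6: From KD = 16.64, KJ = 9, DJ = 14, by the inverse law of cosines:
  cos(∠DKJ) = (KD² + KJ² - DJ²) / (2·KD·KJ)
  ∠DKJ = 57.26°

Step 7: From KH = 20.3, KJ = 9, HJ = 12, by the inverse law of cosines:
  cos(∠HKJ) = (KH² + KJ² - HJ²) / (2·KH·KJ)
  ∠HKJ = 17.19°

Step 8: From JG = 4.66, JK = 9, GK = 9, by the inverse law of cosines:
  cos(∠GJK) = (JG² + JK² - GK²) / (2·JG·JK)
  ∠GJK = 75°

Step 9: From HJ = 12, HK = 20.3, JK = 9, by the inverse law of cosines:
  cos(∠JHK) = (HJ² + HK² - JK²) / (2·HJ·HK)
  ∠JHK = 12.81°

Step 10: From GF = √106, GK = 9, FK = 5, by the inverse law of cosines:
  cos(∠FGK) = (GF² + GK² - FK²) / (2·GF·GK)
  ∠FGK = 29.05°

Step 11: From GJ = 4.66, GK = 9, JK = 9, by the inverse law of cosines:
  cos(∠JGK) = (GJ² + GK² - JK²) / (2·GJ·GK)
  ∠JGK = 75°

Step 12: From DJ = 14, DK = 16.64, JK = 9, by the inverse law of cosines:
  cos(∠JDK) = (DJ² + DK² - JK²) / (2·DJ·DK)
  ∠JDK = 32.74°

Step 13: From FG = √106, FK = 5, GK = 9, by the inverse law of cosines:
  cos(∠GFK) = (FG² + FK² - GK²) / (2·FG·FK)
  ∠GFK = 60.95°

Step 14: From KC = 22.2, KH = 20.3, CH = 9, by the inverse law of cosines:
  cos(∠CKH) = (KC² + KH² - CH²) / (2·KC·KH)
  ∠CKH = 23.91°

Step 15: From CH = 9, CK = 22.2, HK = 20.3, by the inverse law of cosines:
  cos(∠HCK) = (CH² + CK² - HK²) / (2·CH·CK)
  ∠HCK = 66.09°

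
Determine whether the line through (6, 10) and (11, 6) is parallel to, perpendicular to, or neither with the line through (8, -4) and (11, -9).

Slope of line 1: m1 = (6 - 10)/(11 - 6) = -4/5 = -4/5
Slope of line 2: m2 = (-9 - -4)/(11 - 8) = -5/3 = -5/3
m1 != m2 and m1*m2 = 4/3 != -1. Neither.

Neither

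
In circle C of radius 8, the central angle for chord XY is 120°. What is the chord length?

Drop a perpendicular from the center to the chord, bisecting both the chord and the central angle.
Each half-chord = r sin(θ/2) = 8 sin(60°).
The full chord = 2 × 8 × sin(60°) = 8*sqrt(3).

8*sqrt(3)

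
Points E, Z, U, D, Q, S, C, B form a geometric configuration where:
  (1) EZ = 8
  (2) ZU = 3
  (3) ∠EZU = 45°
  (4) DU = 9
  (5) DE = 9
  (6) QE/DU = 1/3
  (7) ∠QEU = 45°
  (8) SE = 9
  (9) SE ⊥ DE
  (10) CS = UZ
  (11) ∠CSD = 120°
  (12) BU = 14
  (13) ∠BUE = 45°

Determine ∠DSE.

Step 1: By the law of cosines on triangle SED: SD² = 9² + 9² − 2·9·9·cos(90°) = 162, so SD = 9·√2.
Step 2: By the inverse law of cosines on triangle DSE: cos(∠DSE) = ((9·√2)² + 9² − 9²) / (2·9·√2·9) = 162/229.1 = 0.7071, so ∠DSE = 45°.

Therefore, the measure of angle ∠DSE = 45°.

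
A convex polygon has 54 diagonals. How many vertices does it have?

Using d = n(n - 3)/2, we solve 54 = n(n - 3)/2.
So n(n - 3) = 108.
Testing n = 12: 12 * 9 = 108 = 108. Correct.
The polygon has 12 sides.

12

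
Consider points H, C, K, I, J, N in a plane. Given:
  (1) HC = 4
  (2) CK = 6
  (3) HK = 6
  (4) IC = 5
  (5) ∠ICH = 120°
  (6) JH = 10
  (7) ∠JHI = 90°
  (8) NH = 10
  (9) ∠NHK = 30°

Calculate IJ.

Step 1: By the law of cosines on triangle HCI: HI² = 4² + 5² − 2·4·5·cos(120°) = 61, so HI = √61.
Step 2: By the law of cosines on triangle IHJ: IJ² = √61² + 10² − 2·√61·10·cos(90°) = 161, so IJ = √161.

Therefore, the length of IJ = √161.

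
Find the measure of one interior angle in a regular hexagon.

Each interior angle of a regular n-gon is (n - 2) * 180 / n.
For n = 6: (6 - 2) * 180 / 6 = 720/6 = 120 degrees.

120 degrees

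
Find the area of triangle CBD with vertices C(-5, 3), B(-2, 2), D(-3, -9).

Shoelace: Area = (1/2)|-5(2--9) + -2(-9-3) + -3(3-2)| = (1/2)(34) = 17

17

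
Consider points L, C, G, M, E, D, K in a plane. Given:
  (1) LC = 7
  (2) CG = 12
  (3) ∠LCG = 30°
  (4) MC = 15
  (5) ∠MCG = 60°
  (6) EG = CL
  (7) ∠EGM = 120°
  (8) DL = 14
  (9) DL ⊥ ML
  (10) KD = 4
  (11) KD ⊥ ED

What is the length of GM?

Step 1: By the law of cosines on triangle GCM: GM² = 12² + 15² − 2·12·15·cos(60°) = 189, so GM = 3·√21.

Therefore, the length of GM = 3·√21.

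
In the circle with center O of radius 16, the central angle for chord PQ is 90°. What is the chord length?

Chord length = 2r sin(θ/2)
= 2 × 16 × sin(90°/2)
= 2 × 16 × sin(45°)
= 16*sqrt(2)

16*sqrt(2)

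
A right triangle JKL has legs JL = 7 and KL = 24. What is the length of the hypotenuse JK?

JK = sqrt(7^2 + 24^2) = sqrt(625) = 25

25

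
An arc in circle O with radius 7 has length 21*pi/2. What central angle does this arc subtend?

The full circumference is 2πr = 14*pi.
The arc is 21*pi/2 / 14*pi = 3/4 of the full circle.
So the central angle = 3/4 × 360° = 270°.

270°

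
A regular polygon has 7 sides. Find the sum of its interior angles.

The sum of interior angles of an n-sided polygon is (n - 2) * 180.
For n = 7: (7 - 2) * 180 = 5 * 180 = 900 degrees.

900 degrees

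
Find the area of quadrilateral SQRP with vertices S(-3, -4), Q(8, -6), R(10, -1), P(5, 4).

Using the Shoelace formula for a quadrilateral (vertices in order):
Area = (1/2)|sum of (x_i * y_(i+1) - x_(i+1) * y_i)|
Terms: (-3*-6 - 8*-4) = 50, (8*-1 - 10*-6) = 52, (10*4 - 5*-1) = 45, (5*-4 - -3*4) = -8
Sum = 139
Area = (1/2)(139) = 139/2

139/2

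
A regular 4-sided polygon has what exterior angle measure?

Each exterior angle of a regular n-gon is 360 / n.
For n = 4: 360 / 4 = 90 degrees.

90 degrees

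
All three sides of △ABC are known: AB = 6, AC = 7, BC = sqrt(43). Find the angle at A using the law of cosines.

cos(A) = (6² + 7² - (sqrt(43))²) / (2 × 6 × 7) = 1/2, so A = arccos(1/2) = 60°.

60°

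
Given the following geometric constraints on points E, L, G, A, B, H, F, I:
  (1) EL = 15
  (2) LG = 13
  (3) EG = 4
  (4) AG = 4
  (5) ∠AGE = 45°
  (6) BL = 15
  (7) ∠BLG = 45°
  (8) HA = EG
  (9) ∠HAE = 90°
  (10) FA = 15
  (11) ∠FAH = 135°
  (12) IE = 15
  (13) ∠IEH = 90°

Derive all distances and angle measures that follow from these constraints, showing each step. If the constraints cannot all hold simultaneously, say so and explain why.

The constraints are consistent.

From the given relations:
  HA = EG = 4

Step 1: From EG = 4, GA = 4, and ∠EGA = 45°, by the law of cosines:
  EA² = EG² + GA² - 2·EG·GA·cos(45°) = 16 + 16 - 22.63 = 9.373
  EA ≈ 3.06

Step 2: From GL = 13, LB = 15, and ∠GLB = 45°, by the law of cosines:
  GB² = GL² + LB² - 2·GL·LB·cos(45°) = 169 + 225 - 275.8 = 118.2
  GB ≈ 10.87

Step 3: From HA = 4, AF = 15, and ∠HAF = 135°, by the law of cosines:
  HF² = HA² + AF² - 2·HA·AF·cos(135°) = 16 + 225 + 84.85 = 325.9
  HF ≈ 18.05

Step 4: From EG = 4, EL = 15, GL = 13, by the inverse law of cosines:
  cos(∠GEL) = (EG² + EL² - GL²) / (2·EG·EL)
  ∠GEL = 53.13°

Step 5: From LE = 15, LG = 13, EG = 4, by the inverse law of cosines:
  cos(∠ELG) = (LE² + LG² - EG²) / (2·LE·LG)
  ∠ELG = 14.25°

Step 6: From GE = 4, GL = 13, EL = 15, by the inverse law of cosines:
  cos(∠EGL) = (GE² + GL² - EL²) / (2·GE·GL)
  ∠EGL = 112.62°

Step 7: From EA = 3.06, AH = 4, and ∠EAH = 90°, by the law of cosines:
  EH² = EA² + AH² - 2·EA·AH·cos(90°) = 9.373 + 16 - 0 = 25.37
  EH ≈ 5.04

Step 8: From EA = 3.06, EG = 4, AG = 4, by the inverse law of cosines:
  cos(∠AEG) = (EA² + EG² - AG²) / (2·EA·EG)
  ∠AEG = 67.5°

Step 9: From GB = 10.87, GL = 13, BL = 15, by the inverse law of cosines:
  cos(∠BGL) = (GB² + GL² - BL²) / (2·GB·GL)
  ∠BGL = 77.28°

Step 10: From AE = 3.06, AG = 4, EG = 4, by the inverse law of cosines:
  cos(∠EAG) = (AE² + AG² - EG²) / (2·AE·AG)
  ∠EAG = 67.5°

Step 11: From BG = 10.87, BL = 15, GL = 13, by the inverse law of cosines:
  cos(∠GBL) = (BG² + BL² - GL²) / (2·BG·BL)
  ∠GBL = 57.72°

Step 12: From HA = 4, HF = 18.05, AF = 15, by the inverse law of cosines:
  cos(∠AHF) = (HA² + HF² - AF²) / (2·HA·HF)
  ∠AHF = 35.99°

Step 13: From FA = 15, FH = 18.05, AH = 4, by the inverse law of cosines:
  cos(∠AFH) = (FA² + FH² - AH²) / (2·FA·FH)
  ∠AFH = 9.01°

Step 14: From HE = 5.04, EI = 15, and ∠HEI = 90°, by the law of cosines:
  HI² = HE² + EI² - 2·HE·EI·cos(90°) = 25.37 + 225 - 0 = 250.4
  HI ≈ 15.82

Step 15: From EA = 3.06, EH = 5.04, AH = 4, by the inverse law of cosines:
  cos(∠AEH) = (EA² + EH² - AH²) / (2·EA·EH)
  ∠AEH = 52.57°

Step 16: From HA = 4, HE = 5.04, AE = 3.06, by the inverse law of cosines:
  cos(∠AHE) = (HA² + HE² - AE²) / (2·HA·HE)
  ∠AHE = 37.43°

Step 17: From HE = 5.04, HI = 15.82, EI = 15, by the inverse law of cosines:
  cos(∠EHI) = (HE² + HI² - EI²) / (2·HE·HI)
  ∠EHI = 71.44°

Step 18: From IE = 15, IH = 15.82, EH = 5.04, by the inverse law of cosines:
  cos(∠EIH) = (IE² + IH² - EH²) / (2·IE·IH)
  ∠EIH = 18.56°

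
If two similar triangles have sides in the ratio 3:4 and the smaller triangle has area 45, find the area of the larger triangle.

Area ratio = (3/4)^2 = 9/16. Area of the larger triangle = 45 * 16/9 = 80.

80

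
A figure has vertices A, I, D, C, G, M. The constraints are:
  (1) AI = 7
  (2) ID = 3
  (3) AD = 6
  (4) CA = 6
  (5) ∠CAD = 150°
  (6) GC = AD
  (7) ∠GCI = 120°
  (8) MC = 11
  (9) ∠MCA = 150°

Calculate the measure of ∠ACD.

Step 1: By the law of cosines on triangle CAD: CD² = 6² + 6² − 2·6·6·cos(150°) = 134.35, so CD ≈ 11.59.
Step 2: By the inverse law of cosines on triangle ACD: cos(∠ACD) = (6² + 11.59² − 6²) / (2·6·11.59) = 134.35/139.09 = 0.9659, so ∠ACD = 15°.

Therefore, the measure of angle ∠ACD = 15°.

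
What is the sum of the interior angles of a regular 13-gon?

The sum of interior angles of an n-sided polygon is (n - 2) * 180.
For n = 13: (13 - 2) * 180 = 11 * 180 = 1980 degrees.

1980 degrees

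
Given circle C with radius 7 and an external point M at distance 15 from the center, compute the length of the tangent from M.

tangent = √(d² - r²) = √(15² - 7²) = √(225 - 49) = √176 = 4*sqrt(11)

4*sqrt(11)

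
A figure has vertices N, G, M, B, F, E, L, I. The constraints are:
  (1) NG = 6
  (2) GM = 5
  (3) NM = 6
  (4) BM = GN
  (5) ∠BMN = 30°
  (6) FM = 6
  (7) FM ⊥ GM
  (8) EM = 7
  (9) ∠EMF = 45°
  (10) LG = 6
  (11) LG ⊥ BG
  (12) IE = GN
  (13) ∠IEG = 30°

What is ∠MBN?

From the given relations: BM = GN = 6.
Step 1: By the law of cosines on triangle BMN: BN² = 6² + 6² − 2·6·6·cos(30°) = 9.65, so BN ≈ 3.11.
Step 2: By the inverse law of cosines on triangle MBN: cos(∠MBN) = (6² + 3.11² − 6²) / (2·6·3.11) = 9.65/37.27 = 0.2588, so ∠MBN = 75°.

Therefore, the measure of angle ∠MBN = 75°.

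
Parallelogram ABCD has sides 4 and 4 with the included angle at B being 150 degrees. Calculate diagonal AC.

Using the law of cosines:
d^2 = 4^2 + 4^2 - 2(4)(4)cos(150 degrees)
d^2 = 16 + 16 - 32*-sqrt(3)/2
d^2 = 16*sqrt(3) + 32
d = 4*sqrt(sqrt(3) + 2)

4*sqrt(sqrt(3) + 2)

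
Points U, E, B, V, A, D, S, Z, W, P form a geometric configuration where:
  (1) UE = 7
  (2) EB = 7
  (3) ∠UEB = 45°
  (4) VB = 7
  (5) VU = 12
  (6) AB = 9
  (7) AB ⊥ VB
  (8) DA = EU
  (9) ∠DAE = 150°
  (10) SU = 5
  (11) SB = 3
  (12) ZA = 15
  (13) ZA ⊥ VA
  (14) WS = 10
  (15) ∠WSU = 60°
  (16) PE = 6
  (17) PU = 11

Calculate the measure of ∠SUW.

Step 1: By the law of cosines on triangle USW: UW² = 5² + 10² − 2·5·10·cos(60°) = 75, so UW = 5·√3.
Step 2: By the inverse law of cosines on triangle SUW: cos(∠SUW) = (5² + (5·√3)² − 10²) / (2·5·5·√3) = 0/86.6 = 0, so ∠SUW = 90°.

Therefore, the measure of angle ∠SUW = 90°.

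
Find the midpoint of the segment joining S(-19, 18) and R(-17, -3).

The midpoint is the average of the coordinates:
x: (-19 + -17)/2 = -18
y: (18 + -3)/2 = 15/2
Midpoint = (-18, 15/2)

(-18, 15/2)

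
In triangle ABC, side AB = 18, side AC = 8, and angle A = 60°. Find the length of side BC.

Law of cosines: BC^2 = 18^2 + 8^2 - 2(18)(8)cos(60°) = 244, so BC = 2*sqrt(61).

2*sqrt(61)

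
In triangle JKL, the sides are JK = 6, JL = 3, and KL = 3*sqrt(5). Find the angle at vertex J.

By the inverse law of cosines: cos(J) = (JK² + JL² - KL²) / (2 × JK × JL)
cos(J) = (6² + 3² - (3*sqrt(5))²) / (2 × 6 × 3)
cos(J) = (36 + 9 - (45)) / 36
cos(J) = 0
J = arccos(0) = 90°

90°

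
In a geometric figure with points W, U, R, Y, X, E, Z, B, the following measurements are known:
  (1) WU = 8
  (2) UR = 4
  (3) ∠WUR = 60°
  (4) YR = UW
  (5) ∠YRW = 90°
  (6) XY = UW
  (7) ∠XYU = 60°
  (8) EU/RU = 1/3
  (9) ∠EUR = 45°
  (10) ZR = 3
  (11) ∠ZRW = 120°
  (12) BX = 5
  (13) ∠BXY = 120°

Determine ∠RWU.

Step 1: By the law of cosines on triangle WUR: WR² = 8² + 4² − 2·8·4·cos(60°) = 48, so WR = 4·√3.
Step 2: By the inverse law of cosines on triangle RWU: cos(∠RWU) = ((4·√3)² + 8² − 4²) / (2·4·√3·8) = 96/110.85 = 0.866, so ∠RWU = 30°.

Therefore, the measure of angle ∠RWU = 30°.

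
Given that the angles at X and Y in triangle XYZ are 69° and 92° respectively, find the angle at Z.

By the triangle angle sum property, the three interior angles of any triangle add up to 180°.
We know angle X = 69° and angle Y = 92°, so their sum is 161°.
Therefore angle Z = 180° - 161° = 19°.

19 degrees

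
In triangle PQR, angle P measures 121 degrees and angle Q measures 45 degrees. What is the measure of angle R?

By the triangle angle sum property, the three interior angles of any triangle add up to 180°.
We know angle P = 121° and angle Q = 45°, so their sum is 166°.
Therefore angle R = 180° - 166° = 14°.

14 degrees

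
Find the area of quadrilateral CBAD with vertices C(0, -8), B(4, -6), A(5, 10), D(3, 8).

Shoelace: sum of cross terms = 88, Area = (1/2)|88| = 44

44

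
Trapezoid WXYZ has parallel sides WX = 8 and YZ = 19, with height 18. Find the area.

Area of a trapezoid = (base1 + base2) * height / 2
Area = (8 + 19) * 18 / 2
Area = 27 * 18 / 2
Area = 486 / 2
Area = 243

243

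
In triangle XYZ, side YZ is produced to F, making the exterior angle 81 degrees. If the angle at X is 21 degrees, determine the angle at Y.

By the exterior angle theorem: exterior angle = sum of remote interior angles.
81 = 21 + angle Y
angle Y = 81 - 21 = 60 degrees

60 degrees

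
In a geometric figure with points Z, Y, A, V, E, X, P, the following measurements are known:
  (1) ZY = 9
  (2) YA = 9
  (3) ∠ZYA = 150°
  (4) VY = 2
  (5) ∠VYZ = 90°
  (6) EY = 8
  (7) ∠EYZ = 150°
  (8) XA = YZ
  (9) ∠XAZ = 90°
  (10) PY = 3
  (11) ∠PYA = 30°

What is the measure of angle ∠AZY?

Step 1: By the law of cosines on triangle ZYA: ZA² = 9² + 9² − 2·9·9·cos(150°) = 302.3, so ZA ≈ 17.39.
Step 2: By the inverse law of cosines on triangle AZY: cos(∠AZY) = (17.39² + 9² − 9²) / (2·17.39·9) = 302.3/312.96 = 0.9659, so ∠AZY = 15°.

Therefore, the measure of angle ∠AZY = 15°.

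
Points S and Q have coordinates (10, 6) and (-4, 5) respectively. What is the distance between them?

The horizontal distance is |-4 - 10| = 14 and the vertical distance is |5 - 6| = 1.
By the Pythagorean theorem, d = sqrt(14^2 + 1^2) = sqrt(197).

sqrt(197)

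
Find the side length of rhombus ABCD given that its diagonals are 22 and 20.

The diagonals of a rhombus bisect each other at right angles.
Half-diagonals: 22/2 = 11 and 20/2 = 10
side = sqrt(11^2 + 10^2)
side = sqrt(121 + 100)
side = sqrt(221)

sqrt(221)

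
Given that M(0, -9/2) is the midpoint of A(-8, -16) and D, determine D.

Using the midpoint formula: M = ((x1 + x2)/2, (y1 + y2)/2)
We know M = (0, -9/2) and A = (-8, -16)
For x: 0 = (-8 + x2)/2, so x2 = 2*0 - -8 = 8
For y: -9/2 = (-16 + y2)/2, so y2 = 2*-9/2 - -16 = 7
D = (8, 7)

(8, 7)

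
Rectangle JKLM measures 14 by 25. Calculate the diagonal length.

A rectangle's diagonal splits it into two right triangles, with the diagonal as the hypotenuse.
By the Pythagorean theorem, d^2 = 14^2 + 25^2 = 821.
Therefore d = sqrt(821).

sqrt(821)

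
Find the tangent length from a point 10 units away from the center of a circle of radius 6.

The tangent, radius, and line from the external point to the center form a right triangle.
The right angle is where the tangent meets the radius.
By the Pythagorean theorem: tangent² + 6² = 10²
tangent² = 100 - 36 = 64
tangent = 8

8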